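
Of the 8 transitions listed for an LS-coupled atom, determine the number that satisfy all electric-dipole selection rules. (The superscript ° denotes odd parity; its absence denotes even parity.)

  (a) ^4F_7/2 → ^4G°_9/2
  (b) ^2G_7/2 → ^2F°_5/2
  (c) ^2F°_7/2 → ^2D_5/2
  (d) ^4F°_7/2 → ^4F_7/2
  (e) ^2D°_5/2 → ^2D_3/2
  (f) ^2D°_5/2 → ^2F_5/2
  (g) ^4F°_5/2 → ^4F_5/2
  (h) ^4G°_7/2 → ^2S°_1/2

7

(a) allowed
(b) allowed
(c) allowed
(d) allowed
(e) allowed
(f) allowed
(g) allowed
(h) forbidden (parity, ΔS, ΔL, ΔJ fail)
Total allowed: 7 of 8.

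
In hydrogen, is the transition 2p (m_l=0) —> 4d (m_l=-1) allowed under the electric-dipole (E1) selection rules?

allowed

Initial l = 1, final l = 2, so Δl = +1. E1 requires Δl = ±1: passes.
m_l: 0 → -1 (Δm_l = -1). |Δm_l| ≤ 1 passes.
All E1 selection rules are satisfied.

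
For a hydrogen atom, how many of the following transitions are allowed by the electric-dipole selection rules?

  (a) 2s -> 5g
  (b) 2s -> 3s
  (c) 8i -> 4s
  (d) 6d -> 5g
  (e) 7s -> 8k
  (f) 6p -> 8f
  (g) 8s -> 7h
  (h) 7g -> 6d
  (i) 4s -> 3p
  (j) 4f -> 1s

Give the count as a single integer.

1

(a) forbidden — Δl = +4 (E1 requires Δl = ±1)
(b) forbidden — Δl = +0 (E1 requires Δl = ±1)
(c) forbidden — Δl = -6 (E1 requires Δl = ±1)
(d) forbidden — Δl = +2 (E1 requires Δl = ±1)
(e) forbidden — Δl = +7 (E1 requires Δl = ±1)
(f) forbidden — Δl = +2 (E1 requires Δl = ±1)
(g) forbidden — Δl = +5 (E1 requires Δl = ±1)
(h) forbidden — Δl = -2 (E1 requires Δl = ±1)
(i) allowed
(j) forbidden — Δl = -3 (E1 requires Δl = ±1)
Total allowed: 1 of 10.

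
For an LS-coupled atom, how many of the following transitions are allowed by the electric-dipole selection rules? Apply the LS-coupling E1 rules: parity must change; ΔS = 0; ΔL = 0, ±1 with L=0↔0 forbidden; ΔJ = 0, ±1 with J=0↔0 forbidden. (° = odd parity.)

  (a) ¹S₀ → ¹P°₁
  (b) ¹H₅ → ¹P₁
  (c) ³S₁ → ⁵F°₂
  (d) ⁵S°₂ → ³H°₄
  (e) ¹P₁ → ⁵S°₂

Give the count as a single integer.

1

(a) allowed
(b) forbidden (parity, ΔL, ΔJ fail)
(c) forbidden (ΔS, ΔL fail)
(d) forbidden (parity, ΔS, ΔL, ΔJ fail)
(e) forbidden (ΔS fails)
Total allowed: 1 of 5.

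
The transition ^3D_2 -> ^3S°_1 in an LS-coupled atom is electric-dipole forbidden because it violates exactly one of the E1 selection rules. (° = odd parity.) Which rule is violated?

the ΔL = 0, ±1 rule

Initial level: S=1, L=2, J=2, parity even. Final level: S=1, L=0, J=1, parity odd.
Parity must change: even → odd — satisfied.
ΔS = 0: S: 1 → 1 — satisfied.
ΔL = 0, ±1 (not L=0↔0): L: 2 → 0, ΔL = -2 — violated.
ΔJ = 0, ±1 (not J=0↔0): J: 2 → 1, ΔJ = -1 — satisfied.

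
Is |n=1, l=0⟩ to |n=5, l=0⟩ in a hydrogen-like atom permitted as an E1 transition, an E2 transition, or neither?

neither

Δl = 0 − 0 = +0; l_i + l_f = 0.
E1 (Δl = ±1): not satisfied.
E2 (Δl = 0,±2, l_i+l_f ≥ 2): not satisfied.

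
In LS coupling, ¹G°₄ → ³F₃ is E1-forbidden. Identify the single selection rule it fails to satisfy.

Initial level: S=0, L=4, J=4, parity odd. Final level: S=1, L=3, J=3, parity even.
Parity must change: odd → even — ✓.
ΔS = 0: S: 0 → 1 — ✗.
ΔL = 0, ±1 (not L=0↔0): L: 4 → 3, ΔL = -1 — ✓.
ΔJ = 0, ±1 (not J=0↔0): J: 4 → 3, ΔJ = -1 — ✓.

the ΔS = 0 rule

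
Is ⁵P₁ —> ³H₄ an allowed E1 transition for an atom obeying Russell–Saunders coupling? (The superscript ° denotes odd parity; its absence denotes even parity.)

forbidden

Parity must change: even → even — ✗.
ΔS = 0: S: 2 → 1 — ✗.
ΔL = 0, ±1 (not L=0↔0): L: 1 → 5, ΔL = +4 — ✗.
ΔJ = 0, ±1 (not J=0↔0): J: 1 → 4, ΔJ = +3 — ✗.
Rule(s) violated: parity, ΔS, ΔL, ΔJ.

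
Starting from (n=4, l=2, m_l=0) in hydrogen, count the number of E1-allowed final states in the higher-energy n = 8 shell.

6

E1 requires Δl = ±1, so l_f ∈ {1, 3}; with 0 ≤ l_f ≤ n_f−1 = 7, the allowed l_f values are {1, 3}.
For l_f = 1: m_f ∈ {m_i−1, m_i, m_i+1} ∩ [−1, 1] = {-1, 0, 1} → 3 states.
For l_f = 3: m_f ∈ {m_i−1, m_i, m_i+1} ∩ [−3, 3] = {-1, 0, 1} → 3 states.
Total: 6.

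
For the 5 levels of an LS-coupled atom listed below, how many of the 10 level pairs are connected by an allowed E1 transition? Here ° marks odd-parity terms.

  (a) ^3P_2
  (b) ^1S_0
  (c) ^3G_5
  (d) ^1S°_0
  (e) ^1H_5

(a)–(b): forbidden (parity, ΔS, ΔJ).
(a)–(c): forbidden (parity, ΔL, ΔJ).
(a)–(d): forbidden (ΔS, ΔJ).
(a)–(e): forbidden (parity, ΔS, ΔL, ΔJ).
(b)–(c): forbidden (parity, ΔS, ΔL, ΔJ).
(b)–(d): forbidden (ΔL, ΔJ).
(b)–(e): forbidden (parity, ΔL, ΔJ).
(c)–(d): forbidden (ΔS, ΔL, ΔJ).
(c)–(e): forbidden (parity, ΔS).
(d)–(e): forbidden (ΔL, ΔJ).
Allowed pairs: 0 of 10.

0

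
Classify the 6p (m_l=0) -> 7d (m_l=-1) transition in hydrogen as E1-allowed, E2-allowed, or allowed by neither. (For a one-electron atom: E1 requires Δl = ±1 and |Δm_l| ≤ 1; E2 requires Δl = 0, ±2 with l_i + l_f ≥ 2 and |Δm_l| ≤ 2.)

E1

Δl = 2 − 1 = +1; l_i + l_f = 3.
Δm_l = -1.
E1 (Δl = ±1, |Δm_l| ≤ 1): satisfied.
E2 (Δl = 0,±2, l_i+l_f ≥ 2, |Δm_l| ≤ 2): not satisfied.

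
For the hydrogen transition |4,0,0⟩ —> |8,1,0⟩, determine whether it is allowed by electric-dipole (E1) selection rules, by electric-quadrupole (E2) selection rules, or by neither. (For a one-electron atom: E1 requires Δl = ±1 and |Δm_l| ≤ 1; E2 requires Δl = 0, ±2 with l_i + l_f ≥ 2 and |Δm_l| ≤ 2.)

Δl = 1 − 0 = +1; l_i + l_f = 1.
Δm_l = +0.
E1 (Δl = ±1, |Δm_l| ≤ 1): satisfied.
E2 (Δl = 0,±2, l_i+l_f ≥ 2, |Δm_l| ≤ 2): not satisfied.

E1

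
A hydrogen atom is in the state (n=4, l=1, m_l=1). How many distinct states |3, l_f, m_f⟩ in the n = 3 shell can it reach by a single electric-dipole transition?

4

E1 requires Δl = ±1, so l_f ∈ {0, 2}; with 0 ≤ l_f ≤ n_f−1 = 2, the allowed l_f values are {0, 2}.
For l_f = 0: m_f ∈ {m_i−1, m_i, m_i+1} ∩ [−0, 0] = {0} → 1 state.
For l_f = 2: m_f ∈ {m_i−1, m_i, m_i+1} ∩ [−2, 2] = {0, 1, 2} → 3 states.
Total: 4.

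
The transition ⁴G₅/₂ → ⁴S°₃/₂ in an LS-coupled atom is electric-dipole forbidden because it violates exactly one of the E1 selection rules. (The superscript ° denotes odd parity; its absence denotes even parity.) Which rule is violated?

the ΔL = 0, ±1 rule

Parity must change: even → odd — ok.
ΔS = 0: S: 3/2 → 3/2 — ok.
ΔL = 0, ±1 (not L=0↔0): L: 4 → 0, ΔL = -4 — fails.
ΔJ = 0, ±1 (not J=0↔0): J: 5/2 → 3/2, ΔJ = -1 — ok.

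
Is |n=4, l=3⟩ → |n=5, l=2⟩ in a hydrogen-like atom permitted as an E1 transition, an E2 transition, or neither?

E1

Δl = 2 − 3 = -1; l_i + l_f = 5.
E1 (Δl = ±1): satisfied.
E2 (Δl = 0,±2, l_i+l_f ≥ 2): not satisfied.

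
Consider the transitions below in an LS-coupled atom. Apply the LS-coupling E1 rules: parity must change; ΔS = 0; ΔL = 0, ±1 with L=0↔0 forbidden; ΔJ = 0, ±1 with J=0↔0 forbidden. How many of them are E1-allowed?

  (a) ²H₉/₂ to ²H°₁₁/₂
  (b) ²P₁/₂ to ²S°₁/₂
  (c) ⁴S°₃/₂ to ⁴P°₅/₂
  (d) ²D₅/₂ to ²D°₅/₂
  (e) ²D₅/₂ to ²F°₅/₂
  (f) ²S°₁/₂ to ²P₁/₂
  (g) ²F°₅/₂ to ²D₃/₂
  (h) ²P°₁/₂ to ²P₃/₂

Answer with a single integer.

(a) allowed
(b) allowed
(c) forbidden (parity fails)
(d) allowed
(e) allowed
(f) allowed
(g) allowed
(h) allowed
Total allowed: 7 of 8.

7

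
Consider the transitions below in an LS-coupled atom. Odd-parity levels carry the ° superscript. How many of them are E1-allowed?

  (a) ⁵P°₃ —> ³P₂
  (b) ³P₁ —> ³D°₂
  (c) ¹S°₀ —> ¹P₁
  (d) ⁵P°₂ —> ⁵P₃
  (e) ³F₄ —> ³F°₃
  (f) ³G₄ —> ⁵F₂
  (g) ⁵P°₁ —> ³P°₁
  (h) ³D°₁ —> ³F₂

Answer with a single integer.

(a) forbidden (ΔS fails)
(b) allowed
(c) allowed
(d) allowed
(e) allowed
(f) forbidden (parity, ΔS, ΔJ fail)
(g) forbidden (parity, ΔS fail)
(h) allowed
Total allowed: 5 of 8.

5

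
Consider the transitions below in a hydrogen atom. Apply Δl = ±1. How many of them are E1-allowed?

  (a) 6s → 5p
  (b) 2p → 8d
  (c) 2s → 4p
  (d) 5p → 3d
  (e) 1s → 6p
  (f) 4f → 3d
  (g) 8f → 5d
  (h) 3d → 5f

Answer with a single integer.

(a) allowed
(b) allowed
(c) allowed
(d) allowed
(e) allowed
(f) allowed
(g) allowed
(h) allowed
Total allowed: 8 of 8.

8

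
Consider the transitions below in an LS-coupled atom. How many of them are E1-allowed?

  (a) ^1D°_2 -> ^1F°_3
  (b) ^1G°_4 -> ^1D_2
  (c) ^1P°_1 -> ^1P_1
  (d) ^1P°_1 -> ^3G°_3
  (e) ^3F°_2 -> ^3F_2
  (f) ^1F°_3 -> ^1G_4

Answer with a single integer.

3

(a) forbidden (parity fails)
(b) forbidden (ΔL, ΔJ fail)
(c) allowed
(d) forbidden (parity, ΔS, ΔL, ΔJ fail)
(e) allowed
(f) allowed
Total allowed: 3 of 6.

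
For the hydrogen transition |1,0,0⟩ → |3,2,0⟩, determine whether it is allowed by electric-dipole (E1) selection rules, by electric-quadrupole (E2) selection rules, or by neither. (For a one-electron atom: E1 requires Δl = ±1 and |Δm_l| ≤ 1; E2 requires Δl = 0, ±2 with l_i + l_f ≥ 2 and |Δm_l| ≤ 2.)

E2

Δl = 2 − 0 = +2; l_i + l_f = 2.
Δm_l = +0.
E1 (Δl = ±1, |Δm_l| ≤ 1): not satisfied.
E2 (Δl = 0,±2, l_i+l_f ≥ 2, |Δm_l| ≤ 2): satisfied.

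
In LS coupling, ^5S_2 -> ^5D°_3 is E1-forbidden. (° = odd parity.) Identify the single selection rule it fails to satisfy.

Parity must change: even → odd — ok.
ΔS = 0: S: 2 → 2 — ok.
ΔL = 0, ±1 (not L=0↔0): L: 0 → 2, ΔL = +2 — fails.
ΔJ = 0, ±1 (not J=0↔0): J: 2 → 3, ΔJ = +1 — ok.

the ΔL = 0, ±1 rule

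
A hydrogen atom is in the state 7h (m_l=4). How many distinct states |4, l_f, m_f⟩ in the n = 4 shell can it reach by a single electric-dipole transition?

0

E1 requires l_f ∈ {4, 6}, but neither lies in [0, 3], so no final state is reachable.
Total: 0.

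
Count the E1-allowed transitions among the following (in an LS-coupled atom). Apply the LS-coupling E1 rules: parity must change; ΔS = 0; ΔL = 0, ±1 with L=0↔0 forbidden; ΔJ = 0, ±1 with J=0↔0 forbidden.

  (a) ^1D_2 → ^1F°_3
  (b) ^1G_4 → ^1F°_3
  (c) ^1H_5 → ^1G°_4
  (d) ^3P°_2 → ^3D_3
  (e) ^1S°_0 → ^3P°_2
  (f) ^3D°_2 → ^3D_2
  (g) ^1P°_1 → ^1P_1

(a) allowed
(b) allowed
(c) allowed
(d) allowed
(e) forbidden (parity, ΔS, ΔJ fail)
(f) allowed
(g) allowed
Total allowed: 6 of 7.

6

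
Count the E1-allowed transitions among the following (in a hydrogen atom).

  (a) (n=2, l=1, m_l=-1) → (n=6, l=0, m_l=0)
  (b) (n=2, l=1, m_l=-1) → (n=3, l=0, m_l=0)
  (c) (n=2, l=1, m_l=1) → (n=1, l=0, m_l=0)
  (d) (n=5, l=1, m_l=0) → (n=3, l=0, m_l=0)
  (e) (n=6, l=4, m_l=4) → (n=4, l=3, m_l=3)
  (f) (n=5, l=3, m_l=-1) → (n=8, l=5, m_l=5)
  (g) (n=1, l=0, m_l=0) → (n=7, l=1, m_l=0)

6

(a) allowed
(b) allowed
(c) allowed
(d) allowed
(e) allowed
(f) forbidden — Δl = +2 (E1 requires Δl = ±1); Δm_l = +6 (E1 requires Δm_l = 0, ±1)
(g) allowed
Total allowed: 6 of 7.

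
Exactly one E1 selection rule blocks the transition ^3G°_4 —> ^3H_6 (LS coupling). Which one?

the ΔJ = 0, ±1 rule

Reading off the term symbols: S 1→1, L 4→5, J 4→6, parity odd→even.
ΔL = 0, ±1 (not L=0↔0): L: 4 → 5, ΔL = +1 — passes.
Parity must change: odd → even — passes.
ΔS = 0: S: 1 → 1 — passes.
ΔJ = 0, ±1 (not J=0↔0): J: 4 → 6, ΔJ = +2 — fails.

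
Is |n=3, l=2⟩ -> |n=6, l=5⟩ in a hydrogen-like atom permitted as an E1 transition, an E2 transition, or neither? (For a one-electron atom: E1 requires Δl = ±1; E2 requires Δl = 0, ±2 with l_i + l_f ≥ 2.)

Δl = 5 − 2 = +3; l_i + l_f = 7.
E1 (Δl = ±1): not satisfied.
E2 (Δl = 0,±2, l_i+l_f ≥ 2): not satisfied.

neither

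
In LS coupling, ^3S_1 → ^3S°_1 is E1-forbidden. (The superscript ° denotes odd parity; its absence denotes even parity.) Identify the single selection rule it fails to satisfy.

ΔJ = 0, ±1 (not J=0↔0): J: 1 → 1, ΔJ = +0 — ok.
Parity must change: even → odd — ok.
ΔS = 0: S: 1 → 1 — ok.
ΔL = 0, ±1 (not L=0↔0): L: 0 → 0, ΔL = +0 — fails.

the L=0 ↔ L=0 exclusion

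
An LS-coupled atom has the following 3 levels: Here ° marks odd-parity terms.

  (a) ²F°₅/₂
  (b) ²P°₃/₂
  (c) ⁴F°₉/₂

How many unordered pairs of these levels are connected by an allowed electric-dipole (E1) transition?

0

(a)–(b): forbidden (parity, ΔL).
(a)–(c): forbidden (parity, ΔS, ΔJ).
(b)–(c): forbidden (parity, ΔS, ΔL, ΔJ).
Allowed pairs: 0 of 3.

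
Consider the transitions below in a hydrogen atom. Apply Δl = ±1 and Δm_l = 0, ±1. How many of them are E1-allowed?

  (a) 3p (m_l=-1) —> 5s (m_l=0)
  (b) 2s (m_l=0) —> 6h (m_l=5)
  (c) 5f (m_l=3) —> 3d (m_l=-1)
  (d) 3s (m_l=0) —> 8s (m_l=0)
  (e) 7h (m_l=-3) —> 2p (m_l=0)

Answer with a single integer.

(a) allowed
(b) forbidden — Δl = +5 (E1 requires Δl = ±1); Δm_l = +5 (E1 requires Δm_l = 0, ±1)
(c) forbidden — Δm_l = -4 (E1 requires Δm_l = 0, ±1)
(d) forbidden — Δl = +0 (E1 requires Δl = ±1)
(e) forbidden — Δl = -4 (E1 requires Δl = ±1); Δm_l = +3 (E1 requires Δm_l = 0, ±1)
Total allowed: 1 of 5.

1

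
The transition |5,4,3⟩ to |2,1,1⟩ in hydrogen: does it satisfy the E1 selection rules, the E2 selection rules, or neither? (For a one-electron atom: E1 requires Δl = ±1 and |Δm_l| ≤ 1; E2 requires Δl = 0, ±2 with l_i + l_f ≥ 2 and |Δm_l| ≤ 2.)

Δl = 1 − 4 = -3; l_i + l_f = 5.
Δm_l = -2.
E1 (Δl = ±1, |Δm_l| ≤ 1): not satisfied.
E2 (Δl = 0,±2, l_i+l_f ≥ 2, |Δm_l| ≤ 2): not satisfied.

neither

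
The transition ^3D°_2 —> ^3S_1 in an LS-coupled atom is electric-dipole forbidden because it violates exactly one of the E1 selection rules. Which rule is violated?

the ΔL = 0, ±1 rule

Parity must change: odd → even — satisfied.
ΔS = 0: S: 1 → 1 — satisfied.
ΔL = 0, ±1 (not L=0↔0): L: 2 → 0, ΔL = -2 — violated.
ΔJ = 0, ±1 (not J=0↔0): J: 2 → 1, ΔJ = -1 — satisfied.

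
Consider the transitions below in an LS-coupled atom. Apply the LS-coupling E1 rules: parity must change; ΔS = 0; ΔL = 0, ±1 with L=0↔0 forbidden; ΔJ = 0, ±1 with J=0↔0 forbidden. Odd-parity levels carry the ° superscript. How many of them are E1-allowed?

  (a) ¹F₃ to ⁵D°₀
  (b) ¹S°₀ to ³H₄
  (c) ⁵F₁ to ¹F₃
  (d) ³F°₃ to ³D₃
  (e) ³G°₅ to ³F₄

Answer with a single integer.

(a) forbidden (ΔS, ΔJ fail)
(b) forbidden (ΔS, ΔL, ΔJ fail)
(c) forbidden (parity, ΔS, ΔJ fail)
(d) allowed
(e) allowed
Total allowed: 2 of 5.

2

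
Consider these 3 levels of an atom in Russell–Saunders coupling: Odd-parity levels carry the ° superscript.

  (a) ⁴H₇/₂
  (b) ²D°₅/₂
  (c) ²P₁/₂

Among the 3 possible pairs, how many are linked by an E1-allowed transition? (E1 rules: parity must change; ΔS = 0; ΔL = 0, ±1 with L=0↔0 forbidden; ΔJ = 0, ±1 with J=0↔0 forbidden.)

0

(a)–(b): forbidden (ΔS, ΔL).
(a)–(c): forbidden (parity, ΔS, ΔL, ΔJ).
(b)–(c): forbidden (ΔJ).
Allowed pairs: 0 of 3.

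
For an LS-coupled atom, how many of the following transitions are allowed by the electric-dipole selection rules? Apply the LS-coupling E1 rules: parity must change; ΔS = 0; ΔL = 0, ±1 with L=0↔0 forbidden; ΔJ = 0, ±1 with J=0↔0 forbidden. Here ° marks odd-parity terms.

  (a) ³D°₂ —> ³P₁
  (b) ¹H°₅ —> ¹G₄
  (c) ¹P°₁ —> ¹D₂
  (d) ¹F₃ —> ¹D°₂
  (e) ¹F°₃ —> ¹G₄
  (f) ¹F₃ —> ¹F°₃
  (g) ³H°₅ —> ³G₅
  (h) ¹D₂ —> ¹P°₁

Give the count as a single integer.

8

(a) allowed
(b) allowed
(c) allowed
(d) allowed
(e) allowed
(f) allowed
(g) allowed
(h) allowed
Total allowed: 8 of 8.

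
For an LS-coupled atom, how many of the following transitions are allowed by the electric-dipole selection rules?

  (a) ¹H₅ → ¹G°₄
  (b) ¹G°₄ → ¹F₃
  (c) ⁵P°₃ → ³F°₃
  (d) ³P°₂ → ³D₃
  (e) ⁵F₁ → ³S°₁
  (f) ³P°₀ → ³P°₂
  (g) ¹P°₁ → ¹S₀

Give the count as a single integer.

(a) allowed
(b) allowed
(c) forbidden (parity, ΔS, ΔL fail)
(d) allowed
(e) forbidden (ΔS, ΔL fail)
(f) forbidden (parity, ΔJ fail)
(g) allowed
Total allowed: 4 of 7.

4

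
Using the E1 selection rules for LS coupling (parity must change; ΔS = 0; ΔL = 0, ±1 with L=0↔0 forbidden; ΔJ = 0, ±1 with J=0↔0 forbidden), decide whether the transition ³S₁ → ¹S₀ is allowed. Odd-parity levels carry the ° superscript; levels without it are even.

forbidden

Reading off the term symbols: S 1→0, L 0→0, J 1→0, parity even→even.
Parity must change: even → even — fails.
ΔJ = 0, ±1 (not J=0↔0): J: 1 → 0, ΔJ = -1 — passes.
ΔS = 0: S: 1 → 0 — fails.
ΔL = 0, ±1 (not L=0↔0): L: 0 → 0, ΔL = +0 — fails.
Rule(s) violated: parity, ΔS, ΔL.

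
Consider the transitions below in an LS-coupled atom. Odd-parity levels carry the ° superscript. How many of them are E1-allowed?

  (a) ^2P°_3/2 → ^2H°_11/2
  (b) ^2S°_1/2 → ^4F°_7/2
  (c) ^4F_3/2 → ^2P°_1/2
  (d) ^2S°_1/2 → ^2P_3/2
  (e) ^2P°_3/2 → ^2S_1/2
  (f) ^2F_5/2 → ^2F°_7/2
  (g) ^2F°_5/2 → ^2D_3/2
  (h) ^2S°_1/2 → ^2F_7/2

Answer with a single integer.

(a) forbidden (parity, ΔL, ΔJ fail)
(b) forbidden (parity, ΔS, ΔL, ΔJ fail)
(c) forbidden (ΔS, ΔL fail)
(d) allowed
(e) allowed
(f) allowed
(g) allowed
(h) forbidden (ΔL, ΔJ fail)
Total allowed: 4 of 8.

4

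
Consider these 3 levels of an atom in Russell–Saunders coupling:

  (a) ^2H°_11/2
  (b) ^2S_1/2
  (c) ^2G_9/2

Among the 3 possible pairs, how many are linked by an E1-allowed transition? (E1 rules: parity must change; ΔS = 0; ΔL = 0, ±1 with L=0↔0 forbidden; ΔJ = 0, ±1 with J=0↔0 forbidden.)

(a)–(b): forbidden (ΔL, ΔJ).
(a)–(c): allowed.
(b)–(c): forbidden (parity, ΔL, ΔJ).
Allowed pairs: 1 of 3.

1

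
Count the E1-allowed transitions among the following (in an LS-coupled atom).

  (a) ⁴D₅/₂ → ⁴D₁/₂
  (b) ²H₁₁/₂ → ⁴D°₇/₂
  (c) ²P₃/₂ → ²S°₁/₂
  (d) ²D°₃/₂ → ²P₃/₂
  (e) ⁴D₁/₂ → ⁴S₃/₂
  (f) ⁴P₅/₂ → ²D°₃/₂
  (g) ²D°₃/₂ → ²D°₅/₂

2

(a) forbidden (parity, ΔJ fail)
(b) forbidden (ΔS, ΔL, ΔJ fail)
(c) allowed
(d) allowed
(e) forbidden (parity, ΔL fail)
(f) forbidden (ΔS fails)
(g) forbidden (parity fails)
Total allowed: 2 of 7.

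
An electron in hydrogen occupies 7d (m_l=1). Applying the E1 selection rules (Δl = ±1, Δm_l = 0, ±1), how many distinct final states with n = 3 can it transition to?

E1 requires Δl = ±1, so l_f ∈ {1, 3}; with 0 ≤ l_f ≤ n_f−1 = 2, the allowed l_f values are {1}.
For l_f = 1: m_f ∈ {m_i−1, m_i, m_i+1} ∩ [−1, 1] = {0, 1} → 2 states.
Total: 2.

2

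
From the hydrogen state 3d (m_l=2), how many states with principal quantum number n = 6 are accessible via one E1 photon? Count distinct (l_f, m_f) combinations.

E1 requires Δl = ±1, so l_f ∈ {1, 3}; with 0 ≤ l_f ≤ n_f−1 = 5, the allowed l_f values are {1, 3}.
For l_f = 1: m_f ∈ {m_i−1, m_i, m_i+1} ∩ [−1, 1] = {1} → 1 state.
For l_f = 3: m_f ∈ {m_i−1, m_i, m_i+1} ∩ [−3, 3] = {1, 2, 3} → 3 states.
Total: 4.

4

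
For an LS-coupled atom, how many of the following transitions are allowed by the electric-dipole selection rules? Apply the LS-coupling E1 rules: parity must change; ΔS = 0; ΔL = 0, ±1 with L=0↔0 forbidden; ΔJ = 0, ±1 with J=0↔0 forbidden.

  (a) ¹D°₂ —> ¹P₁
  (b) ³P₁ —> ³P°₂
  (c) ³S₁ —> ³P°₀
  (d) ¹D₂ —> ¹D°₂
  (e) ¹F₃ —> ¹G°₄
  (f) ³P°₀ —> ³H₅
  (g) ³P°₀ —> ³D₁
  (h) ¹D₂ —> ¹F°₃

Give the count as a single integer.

7

(a) allowed
(b) allowed
(c) allowed
(d) allowed
(e) allowed
(f) forbidden (ΔL, ΔJ fail)
(g) allowed
(h) allowed
Total allowed: 7 of 8.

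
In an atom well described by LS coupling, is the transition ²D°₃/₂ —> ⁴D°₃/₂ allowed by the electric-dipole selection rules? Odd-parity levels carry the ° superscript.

forbidden

Parity must change: odd → odd — ✗.
ΔS = 0: S: 1/2 → 3/2 — ✗.
ΔL = 0, ±1 (not L=0↔0): L: 2 → 2, ΔL = +0 — ✓.
ΔJ = 0, ±1 (not J=0↔0): J: 3/2 → 3/2, ΔJ = +0 — ✓.
Rule(s) violated: parity, ΔS.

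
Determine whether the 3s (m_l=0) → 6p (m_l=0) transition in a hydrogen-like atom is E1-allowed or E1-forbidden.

Initial l = 0, final l = 1, so Δl = +1. E1 requires Δl = ±1: ✓.
m_l: 0 → 0 (Δm_l = +0). |Δm_l| ≤ 1 ✓.
All E1 selection rules are satisfied.

allowed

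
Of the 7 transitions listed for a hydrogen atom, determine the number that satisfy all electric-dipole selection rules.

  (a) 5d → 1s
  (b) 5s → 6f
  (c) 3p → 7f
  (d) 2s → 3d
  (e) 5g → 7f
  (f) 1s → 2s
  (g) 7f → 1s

1

(a) forbidden — Δl = -2 (E1 requires Δl = ±1)
(b) forbidden — Δl = +3 (E1 requires Δl = ±1)
(c) forbidden — Δl = +2 (E1 requires Δl = ±1)
(d) forbidden — Δl = +2 (E1 requires Δl = ±1)
(e) allowed
(f) forbidden — Δl = +0 (E1 requires Δl = ±1)
(g) forbidden — Δl = -3 (E1 requires Δl = ±1)
Total allowed: 1 of 7.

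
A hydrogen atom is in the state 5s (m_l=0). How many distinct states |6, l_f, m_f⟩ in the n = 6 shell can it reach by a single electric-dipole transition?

E1 requires Δl = ±1, so l_f ∈ {-1, 1}; with 0 ≤ l_f ≤ n_f−1 = 5, the allowed l_f values are {1}.
For l_f = 1: m_f ∈ {m_i−1, m_i, m_i+1} ∩ [−1, 1] = {-1, 0, 1} → 3 states.
Total: 3.

3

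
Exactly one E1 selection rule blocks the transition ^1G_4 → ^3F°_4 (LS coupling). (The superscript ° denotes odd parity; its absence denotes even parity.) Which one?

ΔS = 0: S: 0 → 1 — ✗.
Parity must change: even → odd — ✓.
ΔL = 0, ±1 (not L=0↔0): L: 4 → 3, ΔL = -1 — ✓.
ΔJ = 0, ±1 (not J=0↔0): J: 4 → 4, ΔJ = +0 — ✓.

the ΔS = 0 rule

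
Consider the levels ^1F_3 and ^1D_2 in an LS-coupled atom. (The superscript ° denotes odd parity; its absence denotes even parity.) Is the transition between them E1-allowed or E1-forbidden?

Parity must change: even → even — ✗.
ΔS = 0: S: 0 → 0 — ✓.
ΔL = 0, ±1 (not L=0↔0): L: 3 → 2, ΔL = -1 — ✓.
ΔJ = 0, ±1 (not J=0↔0): J: 3 → 2, ΔJ = -1 — ✓.
Rule(s) violated: parity.

forbidden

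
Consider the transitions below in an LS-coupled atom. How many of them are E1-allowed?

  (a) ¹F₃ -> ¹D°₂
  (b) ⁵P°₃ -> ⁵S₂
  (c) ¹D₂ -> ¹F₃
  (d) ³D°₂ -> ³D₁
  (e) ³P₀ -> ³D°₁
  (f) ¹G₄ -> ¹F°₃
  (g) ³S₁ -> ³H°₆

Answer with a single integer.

(a) allowed
(b) allowed
(c) forbidden (parity fails)
(d) allowed
(e) allowed
(f) allowed
(g) forbidden (ΔL, ΔJ fail)
Total allowed: 5 of 7.

5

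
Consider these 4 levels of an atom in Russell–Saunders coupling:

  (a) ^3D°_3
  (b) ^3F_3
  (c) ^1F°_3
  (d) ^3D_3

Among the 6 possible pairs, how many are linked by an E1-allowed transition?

2

(a)–(b): allowed.
(a)–(c): forbidden (parity, ΔS).
(a)–(d): allowed.
(b)–(c): forbidden (ΔS).
(b)–(d): forbidden (parity).
(c)–(d): forbidden (ΔS).
Allowed pairs: 2 of 6.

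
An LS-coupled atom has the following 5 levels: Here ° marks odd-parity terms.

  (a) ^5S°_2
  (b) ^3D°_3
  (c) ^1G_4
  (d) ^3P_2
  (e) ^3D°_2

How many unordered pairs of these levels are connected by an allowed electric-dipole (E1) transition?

(a)–(b): forbidden (parity, ΔS, ΔL).
(a)–(c): forbidden (ΔS, ΔL, ΔJ).
(a)–(d): forbidden (ΔS).
(a)–(e): forbidden (parity, ΔS, ΔL).
(b)–(c): forbidden (ΔS, ΔL).
(b)–(d): allowed.
(b)–(e): forbidden (parity).
(c)–(d): forbidden (parity, ΔS, ΔL, ΔJ).
(c)–(e): forbidden (ΔS, ΔL, ΔJ).
(d)–(e): allowed.
Allowed pairs: 2 of 10.

2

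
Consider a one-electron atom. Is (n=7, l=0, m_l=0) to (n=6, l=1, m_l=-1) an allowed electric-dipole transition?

Δl = 1 − 0 = +1; the E1 rule Δl = ±1 is ✓.
Δm_l = -1 − (0) = -1. E1 requires Δm_l = 0, ±1: ✓.
All E1 selection rules are satisfied.

allowed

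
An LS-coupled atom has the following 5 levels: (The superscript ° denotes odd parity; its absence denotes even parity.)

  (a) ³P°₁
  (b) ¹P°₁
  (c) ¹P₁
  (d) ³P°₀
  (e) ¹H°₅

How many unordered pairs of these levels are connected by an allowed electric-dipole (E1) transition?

1

(a)–(b): forbidden (parity, ΔS).
(a)–(c): forbidden (ΔS).
(a)–(d): forbidden (parity).
(a)–(e): forbidden (parity, ΔS, ΔL, ΔJ).
(b)–(c): allowed.
(b)–(d): forbidden (parity, ΔS).
(b)–(e): forbidden (parity, ΔL, ΔJ).
(c)–(d): forbidden (ΔS).
(c)–(e): forbidden (ΔL, ΔJ).
(d)–(e): forbidden (parity, ΔS, ΔL, ΔJ).
Allowed pairs: 1 of 10.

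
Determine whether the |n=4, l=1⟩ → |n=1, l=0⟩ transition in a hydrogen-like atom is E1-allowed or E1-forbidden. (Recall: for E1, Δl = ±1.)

allowed

l: 1 → 0 (Δl = -1). Δl = ±1 ok.
All E1 selection rules are satisfied.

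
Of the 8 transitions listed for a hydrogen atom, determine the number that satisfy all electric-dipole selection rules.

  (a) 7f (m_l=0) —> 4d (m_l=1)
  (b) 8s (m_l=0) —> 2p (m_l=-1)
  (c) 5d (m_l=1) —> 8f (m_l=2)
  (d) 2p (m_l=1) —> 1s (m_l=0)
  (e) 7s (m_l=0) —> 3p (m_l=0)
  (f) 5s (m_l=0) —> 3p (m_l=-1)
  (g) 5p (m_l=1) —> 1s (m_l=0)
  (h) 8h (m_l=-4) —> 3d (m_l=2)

7

(a) allowed
(b) allowed
(c) allowed
(d) allowed
(e) allowed
(f) allowed
(g) allowed
(h) forbidden — Δl = -3 (E1 requires Δl = ±1); Δm_l = +6 (E1 requires Δm_l = 0, ±1)
Total allowed: 7 of 8.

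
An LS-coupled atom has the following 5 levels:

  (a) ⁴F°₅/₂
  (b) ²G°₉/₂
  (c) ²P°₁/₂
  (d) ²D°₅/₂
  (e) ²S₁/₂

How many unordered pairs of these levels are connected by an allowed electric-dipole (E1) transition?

(a)–(b): forbidden (parity, ΔS, ΔJ).
(a)–(c): forbidden (parity, ΔS, ΔL, ΔJ).
(a)–(d): forbidden (parity, ΔS).
(a)–(e): forbidden (ΔS, ΔL, ΔJ).
(b)–(c): forbidden (parity, ΔL, ΔJ).
(b)–(d): forbidden (parity, ΔL, ΔJ).
(b)–(e): forbidden (ΔL, ΔJ).
(c)–(d): forbidden (parity, ΔJ).
(c)–(e): allowed.
(d)–(e): forbidden (ΔL, ΔJ).
Allowed pairs: 1 of 10.

1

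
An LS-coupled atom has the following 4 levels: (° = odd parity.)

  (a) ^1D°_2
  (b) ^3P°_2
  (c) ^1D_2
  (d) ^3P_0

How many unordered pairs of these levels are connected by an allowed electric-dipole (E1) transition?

1

(a)–(b): forbidden (parity, ΔS).
(a)–(c): allowed.
(a)–(d): forbidden (ΔS, ΔJ).
(b)–(c): forbidden (ΔS).
(b)–(d): forbidden (ΔJ).
(c)–(d): forbidden (parity, ΔS, ΔJ).
Allowed pairs: 1 of 6.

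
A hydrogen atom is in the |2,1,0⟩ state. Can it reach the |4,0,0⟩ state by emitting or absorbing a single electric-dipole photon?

allowed

l: 1 → 0 (Δl = -1). Δl = ±1 ok.
Δm_l = 0 − (0) = +0. E1 requires Δm_l = 0, ±1: ok.
All E1 selection rules are satisfied.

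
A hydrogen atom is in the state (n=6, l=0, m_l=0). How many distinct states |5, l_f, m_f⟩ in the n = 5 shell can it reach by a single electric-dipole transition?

3

E1 requires Δl = ±1, so l_f ∈ {-1, 1}; with 0 ≤ l_f ≤ n_f−1 = 4, the allowed l_f values are {1}.
For l_f = 1: m_f ∈ {m_i−1, m_i, m_i+1} ∩ [−1, 1] = {-1, 0, 1} → 3 states.
Total: 3.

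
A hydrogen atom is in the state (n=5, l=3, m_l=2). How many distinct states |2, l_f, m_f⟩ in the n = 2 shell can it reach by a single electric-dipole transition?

E1 requires l_f ∈ {2, 4}, but neither lies in [0, 1], so no final state is reachable.
Total: 0.

0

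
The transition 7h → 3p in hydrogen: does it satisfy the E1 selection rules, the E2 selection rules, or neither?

neither

Δl = 1 − 5 = -4; l_i + l_f = 6.
E1 (Δl = ±1): not satisfied.
E2 (Δl = 0,±2, l_i+l_f ≥ 2): not satisfied.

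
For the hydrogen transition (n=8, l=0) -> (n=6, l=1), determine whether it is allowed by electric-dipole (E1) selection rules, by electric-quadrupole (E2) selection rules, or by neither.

E1

Δl = 1 − 0 = +1; l_i + l_f = 1.
E1 (Δl = ±1): satisfied.
E2 (Δl = 0,±2, l_i+l_f ≥ 2): not satisfied.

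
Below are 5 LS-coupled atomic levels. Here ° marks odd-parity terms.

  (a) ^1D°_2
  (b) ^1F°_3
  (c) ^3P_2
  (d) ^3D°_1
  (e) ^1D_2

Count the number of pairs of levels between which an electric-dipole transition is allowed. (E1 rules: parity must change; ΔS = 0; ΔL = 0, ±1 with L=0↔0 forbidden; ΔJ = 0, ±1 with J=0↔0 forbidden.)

3

(a)–(b): forbidden (parity).
(a)–(c): forbidden (ΔS).
(a)–(d): forbidden (parity, ΔS).
(a)–(e): allowed.
(b)–(c): forbidden (ΔS, ΔL).
(b)–(d): forbidden (parity, ΔS, ΔJ).
(b)–(e): allowed.
(c)–(d): allowed.
(c)–(e): forbidden (parity, ΔS).
(d)–(e): forbidden (ΔS).
Allowed pairs: 3 of 10.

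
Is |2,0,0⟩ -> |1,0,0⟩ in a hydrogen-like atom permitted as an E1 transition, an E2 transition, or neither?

Δl = 0 − 0 = +0; l_i + l_f = 0.
Δm_l = +0.
E1 (Δl = ±1, |Δm_l| ≤ 1): not satisfied.
E2 (Δl = 0,±2, l_i+l_f ≥ 2, |Δm_l| ≤ 2): not satisfied.

neither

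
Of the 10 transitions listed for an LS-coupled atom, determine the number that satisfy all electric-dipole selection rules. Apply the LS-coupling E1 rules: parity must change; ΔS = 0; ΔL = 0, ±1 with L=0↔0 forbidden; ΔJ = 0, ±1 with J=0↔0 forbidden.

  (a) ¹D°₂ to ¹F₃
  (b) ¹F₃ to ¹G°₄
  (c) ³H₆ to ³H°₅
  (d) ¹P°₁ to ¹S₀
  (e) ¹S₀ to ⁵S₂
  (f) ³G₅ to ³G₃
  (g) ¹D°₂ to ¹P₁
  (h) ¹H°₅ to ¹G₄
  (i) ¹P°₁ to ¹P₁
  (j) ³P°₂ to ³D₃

8

(a) allowed
(b) allowed
(c) allowed
(d) allowed
(e) forbidden (parity, ΔS, ΔL, ΔJ fail)
(f) forbidden (parity, ΔJ fail)
(g) allowed
(h) allowed
(i) allowed
(j) allowed
Total allowed: 8 of 10.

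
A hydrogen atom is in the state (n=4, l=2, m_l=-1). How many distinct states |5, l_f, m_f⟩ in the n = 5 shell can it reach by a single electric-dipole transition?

5

E1 requires Δl = ±1, so l_f ∈ {1, 3}; with 0 ≤ l_f ≤ n_f−1 = 4, the allowed l_f values are {1, 3}.
For l_f = 1: m_f ∈ {m_i−1, m_i, m_i+1} ∩ [−1, 1] = {-1, 0} → 2 states.
For l_f = 3: m_f ∈ {m_i−1, m_i, m_i+1} ∩ [−3, 3] = {-2, -1, 0} → 3 states.
Total: 5.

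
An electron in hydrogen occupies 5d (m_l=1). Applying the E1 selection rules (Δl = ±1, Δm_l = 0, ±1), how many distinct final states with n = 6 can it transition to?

5

E1 requires Δl = ±1, so l_f ∈ {1, 3}; with 0 ≤ l_f ≤ n_f−1 = 5, the allowed l_f values are {1, 3}.
For l_f = 1: m_f ∈ {m_i−1, m_i, m_i+1} ∩ [−1, 1] = {0, 1} → 2 states.
For l_f = 3: m_f ∈ {m_i−1, m_i, m_i+1} ∩ [−3, 3] = {0, 1, 2} → 3 states.
Total: 5.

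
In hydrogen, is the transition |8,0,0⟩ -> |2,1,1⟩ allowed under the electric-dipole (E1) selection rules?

allowed

l: 0 → 1 (Δl = +1). Δl = ±1 ok.
Δm_l = 1 − (0) = +1. E1 requires Δm_l = 0, ±1: ok.
All E1 selection rules are satisfied.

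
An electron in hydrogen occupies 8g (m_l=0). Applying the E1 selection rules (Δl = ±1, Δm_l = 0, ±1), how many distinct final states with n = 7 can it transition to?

6

E1 requires Δl = ±1, so l_f ∈ {3, 5}; with 0 ≤ l_f ≤ n_f−1 = 6, the allowed l_f values are {3, 5}.
For l_f = 3: m_f ∈ {m_i−1, m_i, m_i+1} ∩ [−3, 3] = {-1, 0, 1} → 3 states.
For l_f = 5: m_f ∈ {m_i−1, m_i, m_i+1} ∩ [−5, 5] = {-1, 0, 1} → 3 states.
Total: 6.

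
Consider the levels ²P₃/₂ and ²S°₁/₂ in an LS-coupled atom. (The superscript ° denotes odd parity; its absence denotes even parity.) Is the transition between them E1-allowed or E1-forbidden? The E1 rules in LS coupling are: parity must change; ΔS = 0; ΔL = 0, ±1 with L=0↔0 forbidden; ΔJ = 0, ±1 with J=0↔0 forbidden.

Initial level: S=1/2, L=1, J=3/2, parity even. Final level: S=1/2, L=0, J=1/2, parity odd.
Parity must change: even → odd — ✓.
ΔS = 0: S: 1/2 → 1/2 — ✓.
ΔL = 0, ±1 (not L=0↔0): L: 1 → 0, ΔL = -1 — ✓.
ΔJ = 0, ±1 (not J=0↔0): J: 3/2 → 1/2, ΔJ = -1 — ✓.
All four E1 rules are satisfied.

allowed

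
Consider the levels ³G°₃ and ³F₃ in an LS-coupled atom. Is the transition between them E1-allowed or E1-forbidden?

allowed

ΔL = 0, ±1 (not L=0↔0): L: 4 → 3, ΔL = -1 — ok.
ΔJ = 0, ±1 (not J=0↔0): J: 3 → 3, ΔJ = +0 — ok.
Parity must change: odd → even — ok.
ΔS = 0: S: 1 → 1 — ok.
All four E1 rules are satisfied.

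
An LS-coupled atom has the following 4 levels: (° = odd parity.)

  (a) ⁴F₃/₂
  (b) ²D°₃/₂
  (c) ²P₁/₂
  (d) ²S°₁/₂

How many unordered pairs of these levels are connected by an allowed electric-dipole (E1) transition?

(a)–(b): forbidden (ΔS).
(a)–(c): forbidden (parity, ΔS, ΔL).
(a)–(d): forbidden (ΔS, ΔL).
(b)–(c): allowed.
(b)–(d): forbidden (parity, ΔL).
(c)–(d): allowed.
Allowed pairs: 2 of 6.

2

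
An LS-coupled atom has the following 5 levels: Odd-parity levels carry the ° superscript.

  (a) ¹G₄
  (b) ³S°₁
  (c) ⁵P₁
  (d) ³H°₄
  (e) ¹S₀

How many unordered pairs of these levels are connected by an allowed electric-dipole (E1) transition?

(a)–(b): forbidden (ΔS, ΔL, ΔJ).
(a)–(c): forbidden (parity, ΔS, ΔL, ΔJ).
(a)–(d): forbidden (ΔS).
(a)–(e): forbidden (parity, ΔL, ΔJ).
(b)–(c): forbidden (ΔS).
(b)–(d): forbidden (parity, ΔL, ΔJ).
(b)–(e): forbidden (ΔS, ΔL).
(c)–(d): forbidden (ΔS, ΔL, ΔJ).
(c)–(e): forbidden (parity, ΔS).
(d)–(e): forbidden (ΔS, ΔL, ΔJ).
Allowed pairs: 0 of 10.

0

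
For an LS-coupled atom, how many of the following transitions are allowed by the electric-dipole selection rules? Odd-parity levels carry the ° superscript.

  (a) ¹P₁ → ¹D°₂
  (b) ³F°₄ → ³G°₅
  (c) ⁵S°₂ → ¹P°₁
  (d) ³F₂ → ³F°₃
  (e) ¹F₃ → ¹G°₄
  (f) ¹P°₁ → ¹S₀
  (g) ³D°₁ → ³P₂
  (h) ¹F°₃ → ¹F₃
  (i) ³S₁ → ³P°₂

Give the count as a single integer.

(a) allowed
(b) forbidden (parity fails)
(c) forbidden (parity, ΔS fail)
(d) allowed
(e) allowed
(f) allowed
(g) allowed
(h) allowed
(i) allowed
Total allowed: 7 of 9.

7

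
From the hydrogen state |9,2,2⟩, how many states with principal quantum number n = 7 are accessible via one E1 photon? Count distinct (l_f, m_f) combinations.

4

E1 requires Δl = ±1, so l_f ∈ {1, 3}; with 0 ≤ l_f ≤ n_f−1 = 6, the allowed l_f values are {1, 3}.
For l_f = 1: m_f ∈ {m_i−1, m_i, m_i+1} ∩ [−1, 1] = {1} → 1 state.
For l_f = 3: m_f ∈ {m_i−1, m_i, m_i+1} ∩ [−3, 3] = {1, 2, 3} → 3 states.
Total: 4.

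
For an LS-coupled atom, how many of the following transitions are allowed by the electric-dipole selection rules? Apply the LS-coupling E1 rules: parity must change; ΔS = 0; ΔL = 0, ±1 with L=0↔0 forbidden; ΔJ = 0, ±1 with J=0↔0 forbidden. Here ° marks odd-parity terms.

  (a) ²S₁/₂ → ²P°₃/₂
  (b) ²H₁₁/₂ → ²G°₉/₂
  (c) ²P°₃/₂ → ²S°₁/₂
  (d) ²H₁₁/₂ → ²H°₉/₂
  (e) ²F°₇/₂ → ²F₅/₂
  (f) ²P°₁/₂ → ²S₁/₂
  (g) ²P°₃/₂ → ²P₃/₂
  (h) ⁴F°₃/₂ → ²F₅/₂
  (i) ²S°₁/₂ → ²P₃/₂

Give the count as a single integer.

7

(a) allowed
(b) allowed
(c) forbidden (parity fails)
(d) allowed
(e) allowed
(f) allowed
(g) allowed
(h) forbidden (ΔS fails)
(i) allowed
Total allowed: 7 of 9.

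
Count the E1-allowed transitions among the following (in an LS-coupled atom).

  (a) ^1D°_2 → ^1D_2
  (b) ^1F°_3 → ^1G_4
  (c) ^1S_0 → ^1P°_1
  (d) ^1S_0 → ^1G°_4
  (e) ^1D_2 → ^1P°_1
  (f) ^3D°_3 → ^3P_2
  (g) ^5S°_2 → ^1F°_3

(a) allowed
(b) allowed
(c) allowed
(d) forbidden (ΔL, ΔJ fail)
(e) allowed
(f) allowed
(g) forbidden (parity, ΔS, ΔL fail)
Total allowed: 5 of 7.

5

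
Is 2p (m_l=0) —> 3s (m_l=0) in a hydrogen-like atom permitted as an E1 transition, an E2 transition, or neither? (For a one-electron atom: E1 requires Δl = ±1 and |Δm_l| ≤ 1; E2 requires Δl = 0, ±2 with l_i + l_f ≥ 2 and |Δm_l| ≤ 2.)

Δl = 0 − 1 = -1; l_i + l_f = 1.
Δm_l = +0.
E1 (Δl = ±1, |Δm_l| ≤ 1): satisfied.
E2 (Δl = 0,±2, l_i+l_f ≥ 2, |Δm_l| ≤ 2): not satisfied.

E1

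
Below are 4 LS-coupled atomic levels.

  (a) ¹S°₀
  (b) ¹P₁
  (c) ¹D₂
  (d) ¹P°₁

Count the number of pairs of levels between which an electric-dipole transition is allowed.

(a)–(b): allowed.
(a)–(c): forbidden (ΔL, ΔJ).
(a)–(d): forbidden (parity).
(b)–(c): forbidden (parity).
(b)–(d): allowed.
(c)–(d): allowed.
Allowed pairs: 3 of 6.

3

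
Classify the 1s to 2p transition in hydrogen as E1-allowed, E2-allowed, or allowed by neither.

E1

Δl = 1 − 0 = +1; l_i + l_f = 1.
E1 (Δl = ±1): satisfied.
E2 (Δl = 0,±2, l_i+l_f ≥ 2): not satisfied.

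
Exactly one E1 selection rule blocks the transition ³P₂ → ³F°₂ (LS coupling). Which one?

the ΔL = 0, ±1 rule

Initial level: S=1, L=1, J=2, parity even. Final level: S=1, L=3, J=2, parity odd.
ΔS = 0: S: 1 → 1 — ok.
ΔJ = 0, ±1 (not J=0↔0): J: 2 → 2, ΔJ = +0 — ok.
Parity must change: even → odd — ok.
ΔL = 0, ±1 (not L=0↔0): L: 1 → 3, ΔL = +2 — fails.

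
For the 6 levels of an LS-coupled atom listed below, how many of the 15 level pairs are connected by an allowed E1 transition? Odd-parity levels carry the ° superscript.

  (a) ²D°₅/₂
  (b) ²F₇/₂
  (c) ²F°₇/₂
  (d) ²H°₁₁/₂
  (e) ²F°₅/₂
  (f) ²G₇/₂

5

(a)–(b): allowed.
(a)–(c): forbidden (parity).
(a)–(d): forbidden (parity, ΔL, ΔJ).
(a)–(e): forbidden (parity).
(a)–(f): forbidden (ΔL).
(b)–(c): allowed.
(b)–(d): forbidden (ΔL, ΔJ).
(b)–(e): allowed.
(b)–(f): forbidden (parity).
(c)–(d): forbidden (parity, ΔL, ΔJ).
(c)–(e): forbidden (parity).
(c)–(f): allowed.
(d)–(e): forbidden (parity, ΔL, ΔJ).
(d)–(f): forbidden (ΔJ).
(e)–(f): allowed.
Allowed pairs: 5 of 15.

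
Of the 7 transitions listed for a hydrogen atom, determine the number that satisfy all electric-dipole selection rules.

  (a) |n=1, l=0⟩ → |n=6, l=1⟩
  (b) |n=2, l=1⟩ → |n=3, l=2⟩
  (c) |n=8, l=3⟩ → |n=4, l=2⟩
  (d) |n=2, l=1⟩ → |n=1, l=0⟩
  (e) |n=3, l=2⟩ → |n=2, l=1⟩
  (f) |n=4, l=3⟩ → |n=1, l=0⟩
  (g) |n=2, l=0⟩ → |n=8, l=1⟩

(a) allowed
(b) allowed
(c) allowed
(d) allowed
(e) allowed
(f) forbidden — Δl = -3 (E1 requires Δl = ±1)
(g) allowed
Total allowed: 6 of 7.

6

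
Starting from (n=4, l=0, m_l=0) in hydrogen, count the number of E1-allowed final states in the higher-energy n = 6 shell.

3

E1 requires Δl = ±1, so l_f ∈ {-1, 1}; with 0 ≤ l_f ≤ n_f−1 = 5, the allowed l_f values are {1}.
For l_f = 1: m_f ∈ {m_i−1, m_i, m_i+1} ∩ [−1, 1] = {-1, 0, 1} → 3 states.
Total: 3.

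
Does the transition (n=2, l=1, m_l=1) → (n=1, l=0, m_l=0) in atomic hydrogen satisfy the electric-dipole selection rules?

allowed

Δl = 0 − 1 = -1; the E1 rule Δl = ±1 is ✓.
m_l: 1 → 0 (Δm_l = -1). |Δm_l| ≤ 1 ✓.
All E1 selection rules are satisfied.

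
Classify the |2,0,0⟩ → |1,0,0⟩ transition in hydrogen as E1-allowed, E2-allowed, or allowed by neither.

Δl = 0 − 0 = +0; l_i + l_f = 0.
Δm_l = +0.
E1 (Δl = ±1, |Δm_l| ≤ 1): not satisfied.
E2 (Δl = 0,±2, l_i+l_f ≥ 2, |Δm_l| ≤ 2): not satisfied.

neither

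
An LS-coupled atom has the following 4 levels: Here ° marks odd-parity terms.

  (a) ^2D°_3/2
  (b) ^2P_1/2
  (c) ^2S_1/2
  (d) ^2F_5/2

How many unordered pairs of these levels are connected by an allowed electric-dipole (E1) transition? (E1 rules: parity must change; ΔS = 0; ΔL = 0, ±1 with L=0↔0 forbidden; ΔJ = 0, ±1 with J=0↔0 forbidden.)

2

(a)–(b): allowed.
(a)–(c): forbidden (ΔL).
(a)–(d): allowed.
(b)–(c): forbidden (parity).
(b)–(d): forbidden (parity, ΔL, ΔJ).
(c)–(d): forbidden (parity, ΔL, ΔJ).
Allowed pairs: 2 of 6.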